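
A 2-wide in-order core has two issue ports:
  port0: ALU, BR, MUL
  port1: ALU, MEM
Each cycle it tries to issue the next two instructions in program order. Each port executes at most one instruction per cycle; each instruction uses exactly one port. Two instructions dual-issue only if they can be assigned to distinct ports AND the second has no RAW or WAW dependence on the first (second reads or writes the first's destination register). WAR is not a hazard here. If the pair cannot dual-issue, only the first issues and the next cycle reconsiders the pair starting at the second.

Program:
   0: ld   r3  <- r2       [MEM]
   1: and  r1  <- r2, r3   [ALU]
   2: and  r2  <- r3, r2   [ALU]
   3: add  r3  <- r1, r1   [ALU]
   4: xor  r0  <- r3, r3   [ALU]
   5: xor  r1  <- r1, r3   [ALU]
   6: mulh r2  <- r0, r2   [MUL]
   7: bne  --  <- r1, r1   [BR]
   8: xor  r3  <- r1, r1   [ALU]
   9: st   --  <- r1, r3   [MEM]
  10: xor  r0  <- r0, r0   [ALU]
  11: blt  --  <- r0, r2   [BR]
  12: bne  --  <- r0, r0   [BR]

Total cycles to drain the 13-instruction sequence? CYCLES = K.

c0: i0 ld  RAW r3
c1: i1&i2 and and  pair
c2: i3 add  RAW r3
c3: i4&i5 xor xor  pair
c4: i6 mulh  no-port MUL/BR
c5: i7&i8 bne xor  pair
c6: i9&i10 st xor  pair
c7: i11 blt  no-port BR/BR
c8: i12 bne  tail

CYCLES = 9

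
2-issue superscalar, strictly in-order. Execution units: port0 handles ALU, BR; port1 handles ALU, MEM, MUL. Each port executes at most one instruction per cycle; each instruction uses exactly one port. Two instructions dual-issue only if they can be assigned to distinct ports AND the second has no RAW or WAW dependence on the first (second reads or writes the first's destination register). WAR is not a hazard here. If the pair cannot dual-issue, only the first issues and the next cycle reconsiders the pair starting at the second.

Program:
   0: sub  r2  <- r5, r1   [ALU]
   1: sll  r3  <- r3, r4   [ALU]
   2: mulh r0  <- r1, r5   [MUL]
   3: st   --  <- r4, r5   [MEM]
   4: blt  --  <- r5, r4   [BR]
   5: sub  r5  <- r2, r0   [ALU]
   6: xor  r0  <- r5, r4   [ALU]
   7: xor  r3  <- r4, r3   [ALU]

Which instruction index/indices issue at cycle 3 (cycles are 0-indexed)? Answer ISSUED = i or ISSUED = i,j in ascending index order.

  cy0 -> i0,i1 (sub.ALU+sll.ALU) dual
  cy1 -> i2 (mulh.MUL) no-port MUL/MEM
  cy2 -> i3,i4 (st.MEM+blt.BR) dual
  cy3 -> i5 (sub.ALU) RAW r5
  cy4 -> i6,i7 (xor.ALU+xor.ALU) dual

ISSUED = 5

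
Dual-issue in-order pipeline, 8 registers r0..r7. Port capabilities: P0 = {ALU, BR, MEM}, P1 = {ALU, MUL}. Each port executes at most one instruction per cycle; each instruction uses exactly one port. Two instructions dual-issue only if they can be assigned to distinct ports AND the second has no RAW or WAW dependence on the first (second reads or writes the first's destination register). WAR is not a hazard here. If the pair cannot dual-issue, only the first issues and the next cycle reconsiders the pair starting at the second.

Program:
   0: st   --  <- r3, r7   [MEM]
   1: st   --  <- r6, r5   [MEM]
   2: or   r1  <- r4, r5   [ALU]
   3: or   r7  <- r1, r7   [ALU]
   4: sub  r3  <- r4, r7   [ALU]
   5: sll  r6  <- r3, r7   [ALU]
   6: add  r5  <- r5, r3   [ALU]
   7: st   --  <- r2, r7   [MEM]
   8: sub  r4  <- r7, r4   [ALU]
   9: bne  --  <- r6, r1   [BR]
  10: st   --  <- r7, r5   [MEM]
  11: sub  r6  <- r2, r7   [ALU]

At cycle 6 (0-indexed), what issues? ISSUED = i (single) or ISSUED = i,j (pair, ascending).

c0: i0 st  no-port MEM/MEM
c1: i1/i2 st;or  dual
c2: i3 or  RAW r7
c3: i4 sub  RAW r3
c4: i5/i6 sll;add  dual
c5: i7/i8 st;sub  dual
c6: i9 bne  no-port BR/MEM
c7: i10/i11 st;sub  dual

ISSUED = 9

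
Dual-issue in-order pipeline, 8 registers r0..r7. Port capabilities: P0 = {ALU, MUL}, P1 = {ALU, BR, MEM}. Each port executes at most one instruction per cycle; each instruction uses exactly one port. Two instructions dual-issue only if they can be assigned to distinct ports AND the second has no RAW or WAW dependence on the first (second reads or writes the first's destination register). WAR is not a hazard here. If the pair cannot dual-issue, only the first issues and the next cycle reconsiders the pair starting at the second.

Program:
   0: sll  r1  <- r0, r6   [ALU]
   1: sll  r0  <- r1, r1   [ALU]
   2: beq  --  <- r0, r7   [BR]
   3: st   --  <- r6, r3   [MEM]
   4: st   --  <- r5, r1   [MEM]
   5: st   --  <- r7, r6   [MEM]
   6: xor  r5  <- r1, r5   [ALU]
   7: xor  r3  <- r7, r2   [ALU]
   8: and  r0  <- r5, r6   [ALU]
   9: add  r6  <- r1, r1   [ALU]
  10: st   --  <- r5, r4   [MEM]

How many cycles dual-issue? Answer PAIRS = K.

0. sll.ALU @i0  | RAW r1
1. sll.ALU @i1  | RAW r0
2. beq.BR @i2  | no-port BR/MEM
3. st.MEM @i3  | no-port MEM/MEM
4. st.MEM @i4  | no-port MEM/MEM
5. st.MEM;xor.ALU @i5/i6  | dual
6. xor.ALU;and.ALU @i7/i8  | dual
7. add.ALU;st.MEM @i9/i10  | dual

PAIRS = 3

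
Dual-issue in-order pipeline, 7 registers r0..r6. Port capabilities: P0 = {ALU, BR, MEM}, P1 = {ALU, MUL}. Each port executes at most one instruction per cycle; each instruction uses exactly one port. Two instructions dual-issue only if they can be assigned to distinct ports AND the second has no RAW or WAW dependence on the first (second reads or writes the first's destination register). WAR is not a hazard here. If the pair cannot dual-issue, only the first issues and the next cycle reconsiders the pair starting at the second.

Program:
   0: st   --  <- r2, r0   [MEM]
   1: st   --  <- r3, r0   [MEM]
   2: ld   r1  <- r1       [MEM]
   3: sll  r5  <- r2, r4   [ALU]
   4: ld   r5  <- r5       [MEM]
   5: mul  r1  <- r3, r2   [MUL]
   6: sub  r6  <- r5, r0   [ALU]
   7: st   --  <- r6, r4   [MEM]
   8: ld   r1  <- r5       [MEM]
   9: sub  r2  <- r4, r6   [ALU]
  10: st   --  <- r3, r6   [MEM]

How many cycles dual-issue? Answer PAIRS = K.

PAIRS = 3

  cy0 -> i0 (st) no-port MEM/MEM
  cy1 -> i1 (st) no-port MEM/MEM
  cy2 -> i2&i3 (ld/sll) dual
  cy3 -> i4&i5 (ld/mul) dual
  cy4 -> i6 (sub) RAW r6
  cy5 -> i7 (st) no-port MEM/MEM
  cy6 -> i8&i9 (ld/sub) dual
  cy7 -> i10 (st) tail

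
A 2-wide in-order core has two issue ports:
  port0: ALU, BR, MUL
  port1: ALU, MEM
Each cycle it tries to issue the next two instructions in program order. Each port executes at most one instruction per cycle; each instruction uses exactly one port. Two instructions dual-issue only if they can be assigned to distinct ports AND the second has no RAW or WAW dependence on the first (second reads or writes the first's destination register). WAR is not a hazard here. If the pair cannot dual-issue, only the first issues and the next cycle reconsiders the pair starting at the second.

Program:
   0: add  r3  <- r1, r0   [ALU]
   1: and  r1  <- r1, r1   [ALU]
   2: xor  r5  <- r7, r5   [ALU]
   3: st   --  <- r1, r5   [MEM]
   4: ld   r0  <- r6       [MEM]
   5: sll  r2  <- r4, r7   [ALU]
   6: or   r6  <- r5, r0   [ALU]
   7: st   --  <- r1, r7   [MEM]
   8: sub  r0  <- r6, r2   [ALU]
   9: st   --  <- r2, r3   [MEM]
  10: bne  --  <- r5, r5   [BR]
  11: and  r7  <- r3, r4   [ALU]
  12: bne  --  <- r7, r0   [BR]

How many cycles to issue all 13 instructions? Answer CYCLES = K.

#0 head=0: add.ALU;and.ALU i0+i1 2-wide
#1 head=2: xor.ALU i2 RAW r5
#2 head=3: st.MEM i3 no-port MEM/MEM
#3 head=4: ld.MEM;sll.ALU i4+i5 2-wide
#4 head=6: or.ALU;st.MEM i6+i7 2-wide
#5 head=8: sub.ALU;st.MEM i8+i9 2-wide
#6 head=10: bne.BR;and.ALU i10+i11 2-wide
#7 head=12: bne.BR i12 tail

CYCLES = 8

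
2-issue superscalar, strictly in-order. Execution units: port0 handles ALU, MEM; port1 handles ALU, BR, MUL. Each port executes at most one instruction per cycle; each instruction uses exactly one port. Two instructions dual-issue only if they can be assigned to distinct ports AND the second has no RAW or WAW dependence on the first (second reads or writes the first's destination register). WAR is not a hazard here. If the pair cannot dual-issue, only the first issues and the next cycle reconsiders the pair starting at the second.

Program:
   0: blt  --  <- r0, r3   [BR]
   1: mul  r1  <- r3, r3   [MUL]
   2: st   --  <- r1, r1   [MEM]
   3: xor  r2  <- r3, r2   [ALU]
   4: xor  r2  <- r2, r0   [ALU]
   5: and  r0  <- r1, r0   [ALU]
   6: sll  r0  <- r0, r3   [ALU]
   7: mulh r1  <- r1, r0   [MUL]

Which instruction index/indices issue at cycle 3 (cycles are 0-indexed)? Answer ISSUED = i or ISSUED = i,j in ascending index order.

ISSUED = 4,5

#0 head=0: blt i0 no-port BR/MUL
#1 head=1: mul i1 RAW r1
#2 head=2: st+xor i2&i3 2-wide
#3 head=4: xor+and i4&i5 2-wide
#4 head=6: sll i6 RAW r0
#5 head=7: mulh i7 tail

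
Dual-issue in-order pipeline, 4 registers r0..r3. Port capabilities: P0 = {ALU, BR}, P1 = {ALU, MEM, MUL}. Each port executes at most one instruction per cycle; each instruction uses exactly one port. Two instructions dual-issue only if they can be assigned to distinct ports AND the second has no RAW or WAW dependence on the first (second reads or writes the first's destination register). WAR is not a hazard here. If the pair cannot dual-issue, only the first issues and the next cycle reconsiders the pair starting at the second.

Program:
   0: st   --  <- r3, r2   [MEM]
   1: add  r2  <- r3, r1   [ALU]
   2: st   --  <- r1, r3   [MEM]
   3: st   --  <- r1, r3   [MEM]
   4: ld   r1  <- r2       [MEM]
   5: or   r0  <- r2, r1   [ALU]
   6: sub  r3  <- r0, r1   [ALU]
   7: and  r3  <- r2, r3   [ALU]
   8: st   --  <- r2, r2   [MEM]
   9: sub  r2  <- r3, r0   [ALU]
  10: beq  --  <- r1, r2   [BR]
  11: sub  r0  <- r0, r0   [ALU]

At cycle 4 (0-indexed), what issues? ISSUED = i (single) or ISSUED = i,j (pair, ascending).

ISSUED = 5

  cy0 -> i0,i1 (st;add) dual
  cy1 -> i2 (st) no-port MEM/MEM
  cy2 -> i3 (st) no-port MEM/MEM
  cy3 -> i4 (ld) RAW r1
  cy4 -> i5 (or) RAW r0
  cy5 -> i6 (sub) RAW+WAW r3
  cy6 -> i7,i8 (and;st) dual
  cy7 -> i9 (sub) RAW r2
  cy8 -> i10,i11 (beq;sub) dual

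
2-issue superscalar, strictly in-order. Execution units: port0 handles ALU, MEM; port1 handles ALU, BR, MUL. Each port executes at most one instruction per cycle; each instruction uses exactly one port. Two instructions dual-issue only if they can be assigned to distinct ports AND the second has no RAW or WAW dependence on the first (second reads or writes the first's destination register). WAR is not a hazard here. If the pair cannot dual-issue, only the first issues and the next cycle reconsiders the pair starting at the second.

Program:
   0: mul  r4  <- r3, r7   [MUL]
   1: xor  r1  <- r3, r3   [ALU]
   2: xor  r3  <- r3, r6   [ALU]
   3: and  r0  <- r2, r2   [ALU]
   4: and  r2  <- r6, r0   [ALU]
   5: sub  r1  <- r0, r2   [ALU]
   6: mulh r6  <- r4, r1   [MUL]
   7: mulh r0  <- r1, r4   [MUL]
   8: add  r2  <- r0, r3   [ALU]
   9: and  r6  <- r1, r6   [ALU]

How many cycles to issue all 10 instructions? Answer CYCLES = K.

t=0 i0&i1:mul;xor ; dual
t=1 i2&i3:xor;and ; dual
t=2 i4:and ; RAW r2
t=3 i5:sub ; RAW r1
t=4 i6:mulh ; no-port MUL/MUL
t=5 i7:mulh ; RAW r0
t=6 i8&i9:add;and ; dual

CYCLES = 7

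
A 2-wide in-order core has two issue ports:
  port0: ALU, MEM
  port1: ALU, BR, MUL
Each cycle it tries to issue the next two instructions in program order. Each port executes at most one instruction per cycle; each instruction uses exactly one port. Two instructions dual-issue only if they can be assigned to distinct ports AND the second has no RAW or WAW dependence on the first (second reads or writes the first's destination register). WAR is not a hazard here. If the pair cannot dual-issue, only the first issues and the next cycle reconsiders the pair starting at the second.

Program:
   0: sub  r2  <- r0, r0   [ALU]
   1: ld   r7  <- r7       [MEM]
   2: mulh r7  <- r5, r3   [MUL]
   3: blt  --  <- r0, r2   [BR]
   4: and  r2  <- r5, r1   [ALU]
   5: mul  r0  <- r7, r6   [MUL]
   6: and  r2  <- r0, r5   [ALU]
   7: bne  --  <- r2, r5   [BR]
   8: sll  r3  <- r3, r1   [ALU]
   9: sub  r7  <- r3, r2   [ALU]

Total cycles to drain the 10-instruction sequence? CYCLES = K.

[0] i0/i1  sub.ALU+ld.MEM  -- pair
[1] i2  mulh.MUL  -- no-port MUL/BR
[2] i3/i4  blt.BR+and.ALU  -- pair
[3] i5  mul.MUL  -- RAW r0
[4] i6  and.ALU  -- RAW r2
[5] i7/i8  bne.BR+sll.ALU  -- pair
[6] i9  sub.ALU  -- tail

CYCLES = 7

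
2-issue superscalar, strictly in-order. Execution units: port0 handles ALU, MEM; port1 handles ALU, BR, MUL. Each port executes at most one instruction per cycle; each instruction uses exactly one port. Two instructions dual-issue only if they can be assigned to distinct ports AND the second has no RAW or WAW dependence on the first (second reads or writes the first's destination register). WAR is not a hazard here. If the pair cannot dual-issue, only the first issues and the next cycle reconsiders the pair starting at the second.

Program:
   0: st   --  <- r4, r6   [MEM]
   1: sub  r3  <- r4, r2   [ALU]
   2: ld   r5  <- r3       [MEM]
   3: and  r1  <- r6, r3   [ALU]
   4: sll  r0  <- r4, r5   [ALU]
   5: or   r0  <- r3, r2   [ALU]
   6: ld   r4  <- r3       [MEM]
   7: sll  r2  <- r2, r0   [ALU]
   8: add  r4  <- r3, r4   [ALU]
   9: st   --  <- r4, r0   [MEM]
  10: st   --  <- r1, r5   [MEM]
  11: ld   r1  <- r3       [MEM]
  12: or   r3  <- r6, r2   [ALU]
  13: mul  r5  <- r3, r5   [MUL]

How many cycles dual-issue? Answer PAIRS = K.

PAIRS = 5

[0] i0&i1  st.MEM+sub.ALU  -- pair
[1] i2&i3  ld.MEM+and.ALU  -- pair
[2] i4  sll.ALU  -- WAW r0
[3] i5&i6  or.ALU+ld.MEM  -- pair
[4] i7&i8  sll.ALU+add.ALU  -- pair
[5] i9  st.MEM  -- no-port MEM/MEM
[6] i10  st.MEM  -- no-port MEM/MEM
[7] i11&i12  ld.MEM+or.ALU  -- pair
[8] i13  mul.MUL  -- tail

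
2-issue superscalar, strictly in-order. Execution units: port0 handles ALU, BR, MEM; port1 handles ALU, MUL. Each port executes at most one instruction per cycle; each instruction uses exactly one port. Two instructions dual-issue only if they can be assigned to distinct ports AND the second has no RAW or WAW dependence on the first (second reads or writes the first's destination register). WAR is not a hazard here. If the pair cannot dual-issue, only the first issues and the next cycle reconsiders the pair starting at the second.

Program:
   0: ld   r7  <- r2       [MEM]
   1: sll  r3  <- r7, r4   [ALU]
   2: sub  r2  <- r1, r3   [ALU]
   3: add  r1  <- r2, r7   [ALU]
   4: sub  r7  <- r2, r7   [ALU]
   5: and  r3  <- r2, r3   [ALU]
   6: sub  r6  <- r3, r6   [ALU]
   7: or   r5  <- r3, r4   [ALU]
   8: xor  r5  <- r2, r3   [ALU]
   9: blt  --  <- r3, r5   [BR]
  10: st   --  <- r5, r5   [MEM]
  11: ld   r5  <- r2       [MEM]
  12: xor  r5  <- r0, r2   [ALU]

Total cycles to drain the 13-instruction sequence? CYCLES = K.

[0] i0  ld  -- RAW r7
[1] i1  sll  -- RAW r3
[2] i2  sub  -- RAW r2
[3] i3/i4  add sub  -- 2-wide
[4] i5  and  -- RAW r3
[5] i6/i7  sub or  -- 2-wide
[6] i8  xor  -- RAW r5
[7] i9  blt  -- no-port BR/MEM
[8] i10  st  -- no-port MEM/MEM
[9] i11  ld  -- WAW r5
[10] i12  xor  -- tail

CYCLES = 11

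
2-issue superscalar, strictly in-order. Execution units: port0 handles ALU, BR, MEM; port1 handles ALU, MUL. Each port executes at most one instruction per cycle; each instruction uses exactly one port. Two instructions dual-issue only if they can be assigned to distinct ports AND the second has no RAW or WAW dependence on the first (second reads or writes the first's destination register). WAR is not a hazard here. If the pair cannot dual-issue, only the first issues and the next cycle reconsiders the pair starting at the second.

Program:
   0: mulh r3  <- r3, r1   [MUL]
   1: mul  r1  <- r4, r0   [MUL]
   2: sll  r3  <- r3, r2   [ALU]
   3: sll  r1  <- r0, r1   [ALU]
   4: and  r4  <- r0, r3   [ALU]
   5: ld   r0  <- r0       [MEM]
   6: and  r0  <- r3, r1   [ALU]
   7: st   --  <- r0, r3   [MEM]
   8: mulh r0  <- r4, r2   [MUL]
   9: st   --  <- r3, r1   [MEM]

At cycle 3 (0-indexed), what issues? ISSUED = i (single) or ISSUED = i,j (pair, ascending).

ISSUED = 5

c0: i0 mulh  no-port MUL/MUL
c1: i1&i2 mul sll  pair
c2: i3&i4 sll and  pair
c3: i5 ld  WAW r0
c4: i6 and  RAW r0
c5: i7&i8 st mulh  pair
c6: i9 st  tail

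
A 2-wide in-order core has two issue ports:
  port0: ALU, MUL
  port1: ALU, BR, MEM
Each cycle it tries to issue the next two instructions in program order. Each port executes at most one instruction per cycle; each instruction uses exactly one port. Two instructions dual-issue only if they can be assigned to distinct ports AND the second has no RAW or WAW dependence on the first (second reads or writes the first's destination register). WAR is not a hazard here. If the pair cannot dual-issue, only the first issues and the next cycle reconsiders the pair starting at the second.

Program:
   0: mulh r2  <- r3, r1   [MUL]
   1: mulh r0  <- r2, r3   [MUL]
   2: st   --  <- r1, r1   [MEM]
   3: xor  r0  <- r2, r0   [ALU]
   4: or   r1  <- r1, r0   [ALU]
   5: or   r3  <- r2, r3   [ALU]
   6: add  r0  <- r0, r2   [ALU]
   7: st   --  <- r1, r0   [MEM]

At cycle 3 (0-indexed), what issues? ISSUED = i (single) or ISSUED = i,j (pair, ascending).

ISSUED = 4,5

  cy0 -> i0 (mulh.MUL) no-port MUL/MUL
  cy1 -> i1+i2 (mulh.MUL st.MEM) pair
  cy2 -> i3 (xor.ALU) RAW r0
  cy3 -> i4+i5 (or.ALU or.ALU) pair
  cy4 -> i6 (add.ALU) RAW r0
  cy5 -> i7 (st.MEM) tail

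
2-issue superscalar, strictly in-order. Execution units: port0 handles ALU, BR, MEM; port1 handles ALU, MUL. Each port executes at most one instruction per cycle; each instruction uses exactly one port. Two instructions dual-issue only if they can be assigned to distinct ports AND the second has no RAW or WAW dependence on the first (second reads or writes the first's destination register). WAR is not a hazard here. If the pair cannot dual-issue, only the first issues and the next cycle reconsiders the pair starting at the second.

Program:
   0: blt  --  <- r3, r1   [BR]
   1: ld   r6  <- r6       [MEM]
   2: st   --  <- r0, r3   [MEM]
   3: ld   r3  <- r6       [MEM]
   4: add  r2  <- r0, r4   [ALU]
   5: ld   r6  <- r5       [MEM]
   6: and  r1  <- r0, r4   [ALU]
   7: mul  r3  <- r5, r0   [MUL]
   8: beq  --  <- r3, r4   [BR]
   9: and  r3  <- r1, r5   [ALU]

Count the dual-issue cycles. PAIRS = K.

PAIRS = 3

#0 head=0: blt.BR i0 no-port BR/MEM
#1 head=1: ld.MEM i1 no-port MEM/MEM
#2 head=2: st.MEM i2 no-port MEM/MEM
#3 head=3: ld.MEM add.ALU i3&i4 dual
#4 head=5: ld.MEM and.ALU i5&i6 dual
#5 head=7: mul.MUL i7 RAW r3
#6 head=8: beq.BR and.ALU i8&i9 dual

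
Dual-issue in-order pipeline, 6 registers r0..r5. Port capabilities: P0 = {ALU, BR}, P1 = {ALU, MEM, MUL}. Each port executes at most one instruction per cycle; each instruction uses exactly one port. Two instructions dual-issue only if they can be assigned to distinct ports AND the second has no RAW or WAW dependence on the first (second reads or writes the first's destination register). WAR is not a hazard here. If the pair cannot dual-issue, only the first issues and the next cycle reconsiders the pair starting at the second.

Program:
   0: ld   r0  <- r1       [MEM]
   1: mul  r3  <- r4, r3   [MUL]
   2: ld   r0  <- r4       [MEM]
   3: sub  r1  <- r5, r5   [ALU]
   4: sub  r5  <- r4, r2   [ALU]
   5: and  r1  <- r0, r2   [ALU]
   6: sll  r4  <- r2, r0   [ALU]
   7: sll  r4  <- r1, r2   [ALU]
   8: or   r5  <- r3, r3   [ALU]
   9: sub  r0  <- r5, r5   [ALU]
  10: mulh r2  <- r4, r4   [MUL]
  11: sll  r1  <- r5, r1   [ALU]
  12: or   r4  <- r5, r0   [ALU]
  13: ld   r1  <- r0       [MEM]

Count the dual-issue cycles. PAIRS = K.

PAIRS = 5

#0 head=0: ld.MEM i0 no-port MEM/MUL
#1 head=1: mul.MUL i1 no-port MUL/MEM
#2 head=2: ld.MEM+sub.ALU i2+i3 pair
#3 head=4: sub.ALU+and.ALU i4+i5 pair
#4 head=6: sll.ALU i6 WAW r4
#5 head=7: sll.ALU+or.ALU i7+i8 pair
#6 head=9: sub.ALU+mulh.MUL i9+i10 pair
#7 head=11: sll.ALU+or.ALU i11+i12 pair
#8 head=13: ld.MEM i13 tail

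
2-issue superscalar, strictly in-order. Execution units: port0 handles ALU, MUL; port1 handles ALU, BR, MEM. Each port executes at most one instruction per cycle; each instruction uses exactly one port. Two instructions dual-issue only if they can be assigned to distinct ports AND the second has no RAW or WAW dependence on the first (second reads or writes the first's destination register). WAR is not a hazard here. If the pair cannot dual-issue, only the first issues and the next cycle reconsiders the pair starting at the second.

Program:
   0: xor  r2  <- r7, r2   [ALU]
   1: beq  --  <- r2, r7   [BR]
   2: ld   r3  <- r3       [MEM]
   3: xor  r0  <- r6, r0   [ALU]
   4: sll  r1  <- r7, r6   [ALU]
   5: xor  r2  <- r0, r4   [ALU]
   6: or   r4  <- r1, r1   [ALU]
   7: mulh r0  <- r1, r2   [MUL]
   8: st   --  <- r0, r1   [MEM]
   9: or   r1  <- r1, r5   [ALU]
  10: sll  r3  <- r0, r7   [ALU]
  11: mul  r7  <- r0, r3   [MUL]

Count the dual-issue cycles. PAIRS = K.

PAIRS = 4

t=0 i0:xor ; RAW r2
t=1 i1:beq ; no-port BR/MEM
t=2 i2&i3:ld/xor ; pair
t=3 i4&i5:sll/xor ; pair
t=4 i6&i7:or/mulh ; pair
t=5 i8&i9:st/or ; pair
t=6 i10:sll ; RAW r3
t=7 i11:mul ; tail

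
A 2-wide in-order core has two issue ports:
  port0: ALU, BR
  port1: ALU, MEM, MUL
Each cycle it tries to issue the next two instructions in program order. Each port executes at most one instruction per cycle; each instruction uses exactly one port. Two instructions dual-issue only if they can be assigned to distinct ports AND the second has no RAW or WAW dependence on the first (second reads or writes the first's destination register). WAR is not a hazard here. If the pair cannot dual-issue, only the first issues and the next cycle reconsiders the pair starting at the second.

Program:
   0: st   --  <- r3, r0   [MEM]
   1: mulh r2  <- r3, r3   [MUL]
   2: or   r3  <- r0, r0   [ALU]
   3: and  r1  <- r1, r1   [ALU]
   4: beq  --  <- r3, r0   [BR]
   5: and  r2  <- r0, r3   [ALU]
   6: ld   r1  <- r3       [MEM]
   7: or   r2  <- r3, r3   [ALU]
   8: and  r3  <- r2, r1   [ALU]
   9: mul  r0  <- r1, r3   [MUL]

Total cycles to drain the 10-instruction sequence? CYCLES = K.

CYCLES = 7

[0] i0  st.MEM  -- no-port MEM/MUL
[1] i1,i2  mulh.MUL or.ALU  -- pair
[2] i3,i4  and.ALU beq.BR  -- pair
[3] i5,i6  and.ALU ld.MEM  -- pair
[4] i7  or.ALU  -- RAW r2
[5] i8  and.ALU  -- RAW r3
[6] i9  mul.MUL  -- tail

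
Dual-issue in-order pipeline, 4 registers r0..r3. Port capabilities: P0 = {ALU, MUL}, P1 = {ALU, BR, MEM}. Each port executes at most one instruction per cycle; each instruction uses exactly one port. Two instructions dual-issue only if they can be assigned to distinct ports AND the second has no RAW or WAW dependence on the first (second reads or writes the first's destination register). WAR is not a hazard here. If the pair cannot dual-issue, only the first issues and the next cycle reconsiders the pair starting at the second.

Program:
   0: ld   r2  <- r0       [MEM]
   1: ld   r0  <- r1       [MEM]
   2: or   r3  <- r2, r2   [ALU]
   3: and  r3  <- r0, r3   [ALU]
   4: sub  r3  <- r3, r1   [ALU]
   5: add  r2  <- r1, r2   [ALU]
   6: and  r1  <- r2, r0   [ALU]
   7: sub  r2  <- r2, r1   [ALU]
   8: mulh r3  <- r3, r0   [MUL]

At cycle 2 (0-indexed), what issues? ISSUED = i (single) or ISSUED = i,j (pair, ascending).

ISSUED = 3

[0] i0  ld  -- no-port MEM/MEM
[1] i1&i2  ld;or  -- pair
[2] i3  and  -- RAW+WAW r3
[3] i4&i5  sub;add  -- pair
[4] i6  and  -- RAW r1
[5] i7&i8  sub;mulh  -- pair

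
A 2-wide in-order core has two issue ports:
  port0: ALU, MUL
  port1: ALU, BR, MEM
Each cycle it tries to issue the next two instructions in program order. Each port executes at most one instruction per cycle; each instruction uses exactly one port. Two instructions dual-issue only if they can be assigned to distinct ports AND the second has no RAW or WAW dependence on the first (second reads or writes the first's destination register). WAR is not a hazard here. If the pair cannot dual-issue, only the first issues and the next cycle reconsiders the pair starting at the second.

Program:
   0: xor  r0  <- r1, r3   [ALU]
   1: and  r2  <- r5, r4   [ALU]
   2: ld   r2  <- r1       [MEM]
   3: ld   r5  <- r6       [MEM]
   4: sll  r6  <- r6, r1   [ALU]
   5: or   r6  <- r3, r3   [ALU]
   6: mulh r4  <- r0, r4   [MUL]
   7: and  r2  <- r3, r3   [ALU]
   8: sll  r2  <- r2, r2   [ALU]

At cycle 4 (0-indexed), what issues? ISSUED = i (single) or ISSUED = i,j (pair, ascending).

ISSUED = 7

  cy0 -> i0&i1 (xor and) pair
  cy1 -> i2 (ld) no-port MEM/MEM
  cy2 -> i3&i4 (ld sll) pair
  cy3 -> i5&i6 (or mulh) pair
  cy4 -> i7 (and) RAW+WAW r2
  cy5 -> i8 (sll) tail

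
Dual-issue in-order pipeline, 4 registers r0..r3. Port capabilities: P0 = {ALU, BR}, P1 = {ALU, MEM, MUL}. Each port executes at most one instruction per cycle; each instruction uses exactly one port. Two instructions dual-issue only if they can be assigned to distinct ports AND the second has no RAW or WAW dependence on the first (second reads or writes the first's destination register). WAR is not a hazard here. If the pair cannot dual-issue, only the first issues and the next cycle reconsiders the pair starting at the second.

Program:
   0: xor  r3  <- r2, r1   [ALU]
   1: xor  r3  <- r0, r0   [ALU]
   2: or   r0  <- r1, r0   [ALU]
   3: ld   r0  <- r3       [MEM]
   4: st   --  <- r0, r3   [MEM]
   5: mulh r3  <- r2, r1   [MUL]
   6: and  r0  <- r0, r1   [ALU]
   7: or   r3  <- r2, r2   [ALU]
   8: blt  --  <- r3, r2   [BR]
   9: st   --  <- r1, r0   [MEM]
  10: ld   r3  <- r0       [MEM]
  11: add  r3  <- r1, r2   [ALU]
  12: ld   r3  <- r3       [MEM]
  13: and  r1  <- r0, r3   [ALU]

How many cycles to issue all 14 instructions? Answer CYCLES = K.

c0: i0 xor  WAW r3
c1: i1&i2 xor;or  pair
c2: i3 ld  no-port MEM/MEM
c3: i4 st  no-port MEM/MUL
c4: i5&i6 mulh;and  pair
c5: i7 or  RAW r3
c6: i8&i9 blt;st  pair
c7: i10 ld  WAW r3
c8: i11 add  RAW+WAW r3
c9: i12 ld  RAW r3
c10: i13 and  tail

CYCLES = 11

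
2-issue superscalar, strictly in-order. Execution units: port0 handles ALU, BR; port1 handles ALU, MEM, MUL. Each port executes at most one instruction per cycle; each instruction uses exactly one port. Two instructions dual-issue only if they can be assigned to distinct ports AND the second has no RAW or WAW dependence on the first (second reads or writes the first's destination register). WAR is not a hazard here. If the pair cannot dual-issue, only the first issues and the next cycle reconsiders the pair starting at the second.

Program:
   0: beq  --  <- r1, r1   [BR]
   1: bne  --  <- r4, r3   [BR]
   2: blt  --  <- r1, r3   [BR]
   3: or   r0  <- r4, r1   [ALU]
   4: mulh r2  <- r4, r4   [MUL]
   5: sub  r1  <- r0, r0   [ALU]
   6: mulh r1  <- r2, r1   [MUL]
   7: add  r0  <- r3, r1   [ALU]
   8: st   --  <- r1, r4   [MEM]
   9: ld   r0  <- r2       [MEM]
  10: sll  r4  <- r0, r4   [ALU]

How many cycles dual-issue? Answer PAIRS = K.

  cy0 -> i0 (beq) no-port BR/BR
  cy1 -> i1 (bne) no-port BR/BR
  cy2 -> i2,i3 (blt/or) pair
  cy3 -> i4,i5 (mulh/sub) pair
  cy4 -> i6 (mulh) RAW r1
  cy5 -> i7,i8 (add/st) pair
  cy6 -> i9 (ld) RAW r0
  cy7 -> i10 (sll) tail

PAIRS = 3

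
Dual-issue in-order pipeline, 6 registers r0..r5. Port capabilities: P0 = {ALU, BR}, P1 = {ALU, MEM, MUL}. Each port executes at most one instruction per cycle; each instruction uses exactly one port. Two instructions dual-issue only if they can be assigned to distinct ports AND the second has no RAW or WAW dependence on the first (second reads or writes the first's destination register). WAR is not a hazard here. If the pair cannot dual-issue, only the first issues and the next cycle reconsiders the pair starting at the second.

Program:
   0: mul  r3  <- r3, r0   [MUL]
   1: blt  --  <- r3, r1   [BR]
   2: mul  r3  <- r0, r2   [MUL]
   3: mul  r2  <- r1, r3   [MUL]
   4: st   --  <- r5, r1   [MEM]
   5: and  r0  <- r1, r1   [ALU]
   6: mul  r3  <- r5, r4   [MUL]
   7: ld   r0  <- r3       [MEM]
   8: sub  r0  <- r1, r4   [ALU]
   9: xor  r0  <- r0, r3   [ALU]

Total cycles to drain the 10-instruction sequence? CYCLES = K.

CYCLES = 8

0. mul.MUL @i0  | RAW r3
1. blt.BR+mul.MUL @i1/i2  | dual
2. mul.MUL @i3  | no-port MUL/MEM
3. st.MEM+and.ALU @i4/i5  | dual
4. mul.MUL @i6  | no-port MUL/MEM
5. ld.MEM @i7  | WAW r0
6. sub.ALU @i8  | RAW+WAW r0
7. xor.ALU @i9  | tail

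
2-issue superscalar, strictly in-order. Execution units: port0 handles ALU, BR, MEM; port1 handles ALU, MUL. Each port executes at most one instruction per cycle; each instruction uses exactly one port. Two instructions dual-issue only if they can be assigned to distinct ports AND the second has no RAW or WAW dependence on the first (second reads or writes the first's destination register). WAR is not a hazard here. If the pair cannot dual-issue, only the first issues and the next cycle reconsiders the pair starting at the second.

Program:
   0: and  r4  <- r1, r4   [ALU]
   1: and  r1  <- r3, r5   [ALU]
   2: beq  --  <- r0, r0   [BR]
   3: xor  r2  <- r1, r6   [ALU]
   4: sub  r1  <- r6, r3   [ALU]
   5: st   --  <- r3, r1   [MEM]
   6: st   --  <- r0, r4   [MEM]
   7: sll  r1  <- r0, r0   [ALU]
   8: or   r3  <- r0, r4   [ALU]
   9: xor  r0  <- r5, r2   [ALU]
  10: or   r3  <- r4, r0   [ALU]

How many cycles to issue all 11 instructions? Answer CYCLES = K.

  cy0 -> i0&i1 (and.ALU and.ALU) pair
  cy1 -> i2&i3 (beq.BR xor.ALU) pair
  cy2 -> i4 (sub.ALU) RAW r1
  cy3 -> i5 (st.MEM) no-port MEM/MEM
  cy4 -> i6&i7 (st.MEM sll.ALU) pair
  cy5 -> i8&i9 (or.ALU xor.ALU) pair
  cy6 -> i10 (or.ALU) tail

CYCLES = 7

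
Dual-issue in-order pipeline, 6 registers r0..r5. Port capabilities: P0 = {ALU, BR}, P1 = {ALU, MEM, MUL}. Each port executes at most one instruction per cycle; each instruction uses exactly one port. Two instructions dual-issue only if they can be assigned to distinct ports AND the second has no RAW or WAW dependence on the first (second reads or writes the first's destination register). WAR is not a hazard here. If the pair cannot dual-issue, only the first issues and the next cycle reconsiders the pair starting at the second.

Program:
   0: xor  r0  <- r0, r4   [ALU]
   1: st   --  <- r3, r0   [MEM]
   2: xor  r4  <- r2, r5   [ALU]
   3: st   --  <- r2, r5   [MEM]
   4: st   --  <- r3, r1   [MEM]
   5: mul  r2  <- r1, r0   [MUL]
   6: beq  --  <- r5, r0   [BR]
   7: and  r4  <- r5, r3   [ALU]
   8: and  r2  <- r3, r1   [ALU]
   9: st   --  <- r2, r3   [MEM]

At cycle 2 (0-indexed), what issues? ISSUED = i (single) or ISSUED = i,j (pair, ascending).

t=0 i0:xor.ALU ; RAW r0
t=1 i1&i2:st.MEM xor.ALU ; pair
t=2 i3:st.MEM ; no-port MEM/MEM
t=3 i4:st.MEM ; no-port MEM/MUL
t=4 i5&i6:mul.MUL beq.BR ; pair
t=5 i7&i8:and.ALU and.ALU ; pair
t=6 i9:st.MEM ; tail

ISSUED = 3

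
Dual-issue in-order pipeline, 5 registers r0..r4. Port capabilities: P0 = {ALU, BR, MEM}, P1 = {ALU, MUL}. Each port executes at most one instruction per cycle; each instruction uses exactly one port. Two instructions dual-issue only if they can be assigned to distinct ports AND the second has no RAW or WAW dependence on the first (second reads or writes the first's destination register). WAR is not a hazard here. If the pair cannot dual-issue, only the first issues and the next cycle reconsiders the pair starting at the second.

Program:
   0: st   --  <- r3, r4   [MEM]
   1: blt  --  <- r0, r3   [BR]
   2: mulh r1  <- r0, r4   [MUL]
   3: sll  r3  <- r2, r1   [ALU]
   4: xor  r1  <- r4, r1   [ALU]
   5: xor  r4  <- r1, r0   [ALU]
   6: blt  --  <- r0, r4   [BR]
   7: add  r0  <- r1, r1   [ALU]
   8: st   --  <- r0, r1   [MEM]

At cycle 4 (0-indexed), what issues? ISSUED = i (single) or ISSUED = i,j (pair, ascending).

t=0 i0:st.MEM ; no-port MEM/BR
t=1 i1&i2:blt.BR;mulh.MUL ; 2-wide
t=2 i3&i4:sll.ALU;xor.ALU ; 2-wide
t=3 i5:xor.ALU ; RAW r4
t=4 i6&i7:blt.BR;add.ALU ; 2-wide
t=5 i8:st.MEM ; tail

ISSUED = 6,7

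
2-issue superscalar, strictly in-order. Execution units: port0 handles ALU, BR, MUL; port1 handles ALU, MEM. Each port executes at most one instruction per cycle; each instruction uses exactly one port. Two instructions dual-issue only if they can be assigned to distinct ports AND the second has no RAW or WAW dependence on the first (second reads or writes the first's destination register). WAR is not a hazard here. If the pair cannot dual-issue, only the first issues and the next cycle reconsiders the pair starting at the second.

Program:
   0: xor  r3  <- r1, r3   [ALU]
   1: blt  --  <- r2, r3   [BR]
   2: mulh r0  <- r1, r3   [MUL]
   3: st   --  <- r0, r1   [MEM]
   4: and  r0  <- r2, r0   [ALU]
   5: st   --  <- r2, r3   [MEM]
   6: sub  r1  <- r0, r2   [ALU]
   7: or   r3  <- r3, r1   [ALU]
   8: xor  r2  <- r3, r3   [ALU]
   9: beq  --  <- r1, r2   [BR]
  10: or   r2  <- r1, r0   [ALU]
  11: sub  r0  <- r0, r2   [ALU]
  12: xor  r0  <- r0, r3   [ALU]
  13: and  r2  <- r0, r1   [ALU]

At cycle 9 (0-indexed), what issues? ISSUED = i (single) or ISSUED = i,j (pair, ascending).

t=0 i0:xor.ALU ; RAW r3
t=1 i1:blt.BR ; no-port BR/MUL
t=2 i2:mulh.MUL ; RAW r0
t=3 i3/i4:st.MEM;and.ALU ; pair
t=4 i5/i6:st.MEM;sub.ALU ; pair
t=5 i7:or.ALU ; RAW r3
t=6 i8:xor.ALU ; RAW r2
t=7 i9/i10:beq.BR;or.ALU ; pair
t=8 i11:sub.ALU ; RAW+WAW r0
t=9 i12:xor.ALU ; RAW r0
t=10 i13:and.ALU ; tail

ISSUED = 12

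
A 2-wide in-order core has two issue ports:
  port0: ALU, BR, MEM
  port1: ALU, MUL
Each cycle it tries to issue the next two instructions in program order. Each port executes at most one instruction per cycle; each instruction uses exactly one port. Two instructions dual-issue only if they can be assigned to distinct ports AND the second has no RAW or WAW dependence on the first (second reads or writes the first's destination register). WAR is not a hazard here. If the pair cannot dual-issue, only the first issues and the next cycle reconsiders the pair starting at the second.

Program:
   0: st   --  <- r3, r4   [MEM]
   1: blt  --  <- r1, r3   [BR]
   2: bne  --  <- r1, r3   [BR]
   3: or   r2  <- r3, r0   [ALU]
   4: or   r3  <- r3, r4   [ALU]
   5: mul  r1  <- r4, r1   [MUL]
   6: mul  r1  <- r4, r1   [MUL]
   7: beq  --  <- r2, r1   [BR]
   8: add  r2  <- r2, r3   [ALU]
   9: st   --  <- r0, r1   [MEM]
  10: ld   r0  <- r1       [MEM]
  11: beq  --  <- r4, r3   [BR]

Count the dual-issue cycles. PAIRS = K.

PAIRS = 3

  cy0 -> i0 (st) no-port MEM/BR
  cy1 -> i1 (blt) no-port BR/BR
  cy2 -> i2/i3 (bne;or) dual
  cy3 -> i4/i5 (or;mul) dual
  cy4 -> i6 (mul) RAW r1
  cy5 -> i7/i8 (beq;add) dual
  cy6 -> i9 (st) no-port MEM/MEM
  cy7 -> i10 (ld) no-port MEM/BR
  cy8 -> i11 (beq) tail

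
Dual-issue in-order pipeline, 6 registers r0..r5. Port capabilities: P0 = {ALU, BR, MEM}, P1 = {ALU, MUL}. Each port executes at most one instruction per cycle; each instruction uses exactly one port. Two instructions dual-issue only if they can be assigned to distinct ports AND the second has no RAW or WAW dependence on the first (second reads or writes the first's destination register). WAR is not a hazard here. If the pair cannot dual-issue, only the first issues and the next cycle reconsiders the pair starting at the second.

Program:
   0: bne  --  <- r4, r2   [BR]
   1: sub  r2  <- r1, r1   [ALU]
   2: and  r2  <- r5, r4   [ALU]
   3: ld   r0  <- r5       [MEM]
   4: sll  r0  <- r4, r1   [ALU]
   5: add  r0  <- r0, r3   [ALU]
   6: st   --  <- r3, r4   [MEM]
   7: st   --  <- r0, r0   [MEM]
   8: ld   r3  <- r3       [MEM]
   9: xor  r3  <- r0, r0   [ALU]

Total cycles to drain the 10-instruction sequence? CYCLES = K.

[0] i0&i1  bne.BR;sub.ALU  -- pair
[1] i2&i3  and.ALU;ld.MEM  -- pair
[2] i4  sll.ALU  -- RAW+WAW r0
[3] i5&i6  add.ALU;st.MEM  -- pair
[4] i7  st.MEM  -- no-port MEM/MEM
[5] i8  ld.MEM  -- WAW r3
[6] i9  xor.ALU  -- tail

CYCLES = 7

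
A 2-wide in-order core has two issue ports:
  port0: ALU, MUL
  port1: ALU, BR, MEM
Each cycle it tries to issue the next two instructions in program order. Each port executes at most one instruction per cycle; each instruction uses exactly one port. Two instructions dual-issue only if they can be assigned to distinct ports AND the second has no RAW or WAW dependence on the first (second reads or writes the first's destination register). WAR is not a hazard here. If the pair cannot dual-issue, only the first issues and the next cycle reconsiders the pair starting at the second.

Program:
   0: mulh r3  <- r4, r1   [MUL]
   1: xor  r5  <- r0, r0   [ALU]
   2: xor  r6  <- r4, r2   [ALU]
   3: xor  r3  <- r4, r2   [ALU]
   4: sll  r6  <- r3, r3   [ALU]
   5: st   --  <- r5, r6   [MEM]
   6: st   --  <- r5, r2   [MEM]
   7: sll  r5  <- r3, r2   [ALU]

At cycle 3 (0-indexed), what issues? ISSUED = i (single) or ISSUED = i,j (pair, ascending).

ISSUED = 5

c0: i0&i1 mulh.MUL xor.ALU  dual
c1: i2&i3 xor.ALU xor.ALU  dual
c2: i4 sll.ALU  RAW r6
c3: i5 st.MEM  no-port MEM/MEM
c4: i6&i7 st.MEM sll.ALU  dual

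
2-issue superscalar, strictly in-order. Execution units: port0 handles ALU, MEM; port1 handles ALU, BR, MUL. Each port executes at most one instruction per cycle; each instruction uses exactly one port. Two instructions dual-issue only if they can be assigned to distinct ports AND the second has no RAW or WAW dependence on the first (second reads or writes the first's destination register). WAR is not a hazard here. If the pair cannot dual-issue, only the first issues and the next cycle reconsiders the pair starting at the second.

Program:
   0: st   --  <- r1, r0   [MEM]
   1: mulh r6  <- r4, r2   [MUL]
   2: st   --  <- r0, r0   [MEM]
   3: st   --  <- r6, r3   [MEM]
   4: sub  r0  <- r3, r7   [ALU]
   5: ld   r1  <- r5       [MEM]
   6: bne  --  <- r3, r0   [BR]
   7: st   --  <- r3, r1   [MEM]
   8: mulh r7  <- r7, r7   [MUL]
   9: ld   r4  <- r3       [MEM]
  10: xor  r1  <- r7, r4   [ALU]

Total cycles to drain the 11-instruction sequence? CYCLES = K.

  cy0 -> i0+i1 (st;mulh) 2-wide
  cy1 -> i2 (st) no-port MEM/MEM
  cy2 -> i3+i4 (st;sub) 2-wide
  cy3 -> i5+i6 (ld;bne) 2-wide
  cy4 -> i7+i8 (st;mulh) 2-wide
  cy5 -> i9 (ld) RAW r4
  cy6 -> i10 (xor) tail

CYCLES = 7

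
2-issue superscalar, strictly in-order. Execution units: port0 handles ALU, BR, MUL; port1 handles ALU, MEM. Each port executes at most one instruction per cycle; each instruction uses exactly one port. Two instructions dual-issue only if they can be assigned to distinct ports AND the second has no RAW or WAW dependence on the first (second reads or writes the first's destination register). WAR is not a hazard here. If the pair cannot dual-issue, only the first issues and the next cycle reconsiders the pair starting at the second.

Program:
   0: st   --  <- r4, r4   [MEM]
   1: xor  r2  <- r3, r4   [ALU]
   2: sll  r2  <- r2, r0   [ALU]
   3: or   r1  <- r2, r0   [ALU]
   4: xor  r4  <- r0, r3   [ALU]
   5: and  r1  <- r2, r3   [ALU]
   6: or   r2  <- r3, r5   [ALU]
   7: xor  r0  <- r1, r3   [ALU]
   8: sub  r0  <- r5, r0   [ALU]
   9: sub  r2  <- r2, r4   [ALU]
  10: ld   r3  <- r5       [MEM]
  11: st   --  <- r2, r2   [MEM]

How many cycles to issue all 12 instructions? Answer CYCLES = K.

CYCLES = 8

c0: i0,i1 st/xor  2-wide
c1: i2 sll  RAW r2
c2: i3,i4 or/xor  2-wide
c3: i5,i6 and/or  2-wide
c4: i7 xor  RAW+WAW r0
c5: i8,i9 sub/sub  2-wide
c6: i10 ld  no-port MEM/MEM
c7: i11 st  tail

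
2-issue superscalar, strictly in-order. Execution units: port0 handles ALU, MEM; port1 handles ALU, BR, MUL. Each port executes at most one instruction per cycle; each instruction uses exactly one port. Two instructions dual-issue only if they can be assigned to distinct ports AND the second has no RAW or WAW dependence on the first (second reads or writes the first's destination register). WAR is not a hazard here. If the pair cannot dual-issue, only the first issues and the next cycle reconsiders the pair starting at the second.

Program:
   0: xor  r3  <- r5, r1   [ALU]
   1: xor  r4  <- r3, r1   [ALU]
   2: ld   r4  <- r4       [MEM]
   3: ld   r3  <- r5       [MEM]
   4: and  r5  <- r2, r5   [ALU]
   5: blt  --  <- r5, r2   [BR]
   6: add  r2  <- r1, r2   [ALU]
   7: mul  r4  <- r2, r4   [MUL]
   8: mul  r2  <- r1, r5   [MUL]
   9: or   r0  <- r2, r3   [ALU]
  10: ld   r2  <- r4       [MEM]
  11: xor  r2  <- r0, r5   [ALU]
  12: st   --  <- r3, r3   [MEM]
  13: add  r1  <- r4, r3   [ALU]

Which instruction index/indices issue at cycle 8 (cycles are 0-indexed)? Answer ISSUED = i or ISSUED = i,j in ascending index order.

c0: i0 xor.ALU  RAW r3
c1: i1 xor.ALU  RAW+WAW r4
c2: i2 ld.MEM  no-port MEM/MEM
c3: i3+i4 ld.MEM/and.ALU  pair
c4: i5+i6 blt.BR/add.ALU  pair
c5: i7 mul.MUL  no-port MUL/MUL
c6: i8 mul.MUL  RAW r2
c7: i9+i10 or.ALU/ld.MEM  pair
c8: i11+i12 xor.ALU/st.MEM  pair
c9: i13 add.ALU  tail

ISSUED = 11,12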